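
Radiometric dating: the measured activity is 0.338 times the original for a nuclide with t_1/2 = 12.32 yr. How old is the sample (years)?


lambda = ln(2) / t_half = ln(2) / 12.32 = 0.05626195 /yr
t = -ln(A/A0) / lambda
t = -ln(0.338) / 0.05626195
t = 19.280 yr

19.280


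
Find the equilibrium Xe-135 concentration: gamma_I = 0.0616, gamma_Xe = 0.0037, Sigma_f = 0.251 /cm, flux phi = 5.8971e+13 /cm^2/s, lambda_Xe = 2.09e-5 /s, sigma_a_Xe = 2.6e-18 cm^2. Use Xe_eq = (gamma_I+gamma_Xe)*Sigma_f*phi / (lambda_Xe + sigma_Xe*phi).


Xe_eq = (gamma_I + gamma_Xe) * Sigma_f * phi / (lambda_Xe + sigma_Xe * phi)
Numerator = (0.0616 + 0.0037) * 0.251 * 5.8971e+13 = 9.665524e+11
Denominator = 2.09e-5 + 2.6e-18 * 5.8971e+13 = 1.742246e-04
Xe_eq = 9.665524e+11 / 1.742246e-04 = 5.5477e+15 /cm^3

5.5477e+15


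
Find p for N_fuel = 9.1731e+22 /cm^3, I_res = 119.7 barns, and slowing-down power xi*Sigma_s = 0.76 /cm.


p = exp(-N * I * 1e-24 / (xi*Sigma_s))
p = exp(-9.1731e+22 * 119.7 * 1e-24 / 0.76)
p = 5.3146e-07

5.3146e-07


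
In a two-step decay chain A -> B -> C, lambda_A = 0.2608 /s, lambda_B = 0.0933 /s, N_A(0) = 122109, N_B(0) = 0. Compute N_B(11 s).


N_B(t) = lambda_A * N_A0 / (lambda_B - lambda_A) * [exp(-lambda_A*t) - exp(-lambda_B*t)]
exp(-0.2608*11) = 0.05676701; exp(-0.0933*11) = 0.3583303
N_B = 0.2608 * 122109 / (0.0933 - 0.2608) * (0.05676701 - 0.3583303)
N_B = 57335

57335


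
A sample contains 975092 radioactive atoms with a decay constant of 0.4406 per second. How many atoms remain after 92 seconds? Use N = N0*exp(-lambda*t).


N = N0 * exp(-lambda * t)
N = 975092 * exp(-0.4406 * 92)
N = 2.4257e-12

2.4257e-12


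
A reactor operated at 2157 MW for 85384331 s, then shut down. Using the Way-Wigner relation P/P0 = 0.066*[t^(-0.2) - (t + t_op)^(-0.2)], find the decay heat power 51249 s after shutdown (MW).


P/P0 = 0.066 * [t^(-0.2) - (t + t_op)^(-0.2)]
P/P0 = 0.066 * [51249^(-0.2) - (51249 + 85384331)^(-0.2)]
P/P0 = 0.066 * [0.1143044 - 0.02592222] = 0.005833224
P = 2157 * 0.005833224 = 12.582 MW

12.582


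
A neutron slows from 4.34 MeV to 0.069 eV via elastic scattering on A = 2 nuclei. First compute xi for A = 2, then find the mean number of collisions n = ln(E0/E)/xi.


xi = 1 + (A-1)^2/(2A)*ln((A-1)/(A+1)) = 0.7253469 (for A = 2)
n = ln(E0/E) / xi
n = ln(4.34e6 / 0.069) / 0.7253469
n = ln(6.289855e+07) / 0.7253469 = 24.756

24.756


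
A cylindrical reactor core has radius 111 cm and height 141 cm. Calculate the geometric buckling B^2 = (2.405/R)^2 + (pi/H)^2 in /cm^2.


B^2 = (2.405/R)^2 + (pi/H)^2
B^2 = (2.405/111)^2 + (pi/141)^2
B^2 = 9.6588e-04 /cm^2

9.6588e-04


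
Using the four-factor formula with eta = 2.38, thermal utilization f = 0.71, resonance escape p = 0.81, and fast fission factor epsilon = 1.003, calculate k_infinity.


k_inf = eta * f * p * epsilon
k_inf = 2.38 * 0.71 * 0.81 * 1.003
k_inf = 1.3728

1.3728


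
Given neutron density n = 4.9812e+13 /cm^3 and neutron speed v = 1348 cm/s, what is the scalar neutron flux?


phi = n * v
phi = 4.9812e+13 * 1348
phi = 6.7147e+16 /cm^2/s

6.7147e+16


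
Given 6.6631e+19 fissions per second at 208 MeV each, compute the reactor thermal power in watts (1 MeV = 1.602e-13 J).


P = fission_rate * E_MeV * 1.602e-13
P = 6.6631e+19 * 208 * 1.602e-13
P = 2.2203e+09 W

2.2203e+09


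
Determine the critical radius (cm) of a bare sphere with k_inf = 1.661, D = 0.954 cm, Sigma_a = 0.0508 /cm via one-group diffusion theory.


L^2 = D / Sigma_a = 0.954 / 0.0508 = 18.77953 cm^2
B_m^2 = (k_inf - 1) / L^2 = (1.661 - 1) / 18.77953 = 0.03519790 /cm^2
For a bare sphere: B_g = pi/R, so R_c = pi / sqrt(B_m^2)
R_c = pi / sqrt(0.03519790) = 16.745 cm

16.745


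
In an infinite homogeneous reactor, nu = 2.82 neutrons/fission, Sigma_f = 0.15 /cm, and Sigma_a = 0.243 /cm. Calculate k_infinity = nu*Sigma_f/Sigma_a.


k_inf = nu * Sigma_f / Sigma_a
k_inf = 2.82 * 0.15 / 0.243
k_inf = 1.7407

1.7407


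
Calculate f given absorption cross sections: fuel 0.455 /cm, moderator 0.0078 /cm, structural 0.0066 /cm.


f = Sigma_a_fuel / (Sigma_a_fuel + Sigma_a_mod + Sigma_a_other)
f = 0.455 / (0.455 + 0.0078 + 0.0066)
f = 0.96932

0.96932


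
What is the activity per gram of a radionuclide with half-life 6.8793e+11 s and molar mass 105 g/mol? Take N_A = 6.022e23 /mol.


lambda = ln(2) / t_half = ln(2) / 6.8793e+11 = 1.007584e-12 /s
SA = lambda * N_A / M
SA = 1.007584e-12 * 6.022e23 / 105
SA = 5.7787e+09 Bq/g

5.7787e+09


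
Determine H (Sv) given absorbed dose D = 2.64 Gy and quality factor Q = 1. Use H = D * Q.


H = D * Q
H = 2.64 * 1
H = 2.6400 Sv

2.6400


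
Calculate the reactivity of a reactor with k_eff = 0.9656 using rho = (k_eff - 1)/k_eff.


rho = (k_eff - 1) / k_eff
rho = (0.9656 - 1) / 0.9656
rho = -0.035626

-0.035626


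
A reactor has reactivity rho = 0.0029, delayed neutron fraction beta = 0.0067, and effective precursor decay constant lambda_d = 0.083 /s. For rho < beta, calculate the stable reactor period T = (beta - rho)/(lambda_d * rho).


T = (beta - rho) / (lambda_d * rho)
T = (0.0067 - 0.0029) / (0.083 * 0.0029)
T = 15.787 s

15.787


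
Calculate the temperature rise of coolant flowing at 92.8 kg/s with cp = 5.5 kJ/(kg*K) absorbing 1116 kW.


dT = Q / (m_dot * cp)
dT = 1116 / (92.8 * 5.5)
dT = 2.1865 C

2.1865


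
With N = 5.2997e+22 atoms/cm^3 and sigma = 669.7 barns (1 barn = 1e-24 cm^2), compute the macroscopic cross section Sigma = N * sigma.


Sigma = N * sigma_barns * 1e-24
Sigma = 5.2997e+22 * 669.7 * 1e-24
Sigma = 35.492 /cm

35.492


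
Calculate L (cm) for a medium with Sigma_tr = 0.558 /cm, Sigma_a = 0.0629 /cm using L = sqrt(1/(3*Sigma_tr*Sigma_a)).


D = 1 / (3 * Sigma_tr) = 1 / (3 * 0.558) = 0.5973716 cm
L = sqrt(D / Sigma_a)
L = sqrt(0.5973716 / 0.0629)
L = 3.0817 cm

3.0817


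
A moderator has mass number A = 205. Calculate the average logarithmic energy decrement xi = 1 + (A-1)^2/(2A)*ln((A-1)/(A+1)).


xi = 1 + (A-1)^2/(2A) * ln((A-1)/(A+1))
xi = 1 + (205-1)^2/(2*205) * ln((205-1)/(205 +1))
xi = 0.0097244

0.0097244


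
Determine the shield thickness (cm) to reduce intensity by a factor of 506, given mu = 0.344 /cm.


x = ln(factor) / mu
x = ln(506) / 0.344
x = 18.100 cm

18.100


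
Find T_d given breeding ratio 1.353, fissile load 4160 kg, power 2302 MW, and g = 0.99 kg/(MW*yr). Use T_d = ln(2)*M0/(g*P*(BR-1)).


Breeding gain G = BR - 1 = 1.353 - 1 = 0.353
Fissile production rate = g * P * G = 0.99 * 2302 * 0.353 = 804.47994 kg/yr
T_d = ln(2) * M0 / (g * P * G)
T_d = ln(2) * 4160 / 804.47994 = 3.5843 yr

3.5843


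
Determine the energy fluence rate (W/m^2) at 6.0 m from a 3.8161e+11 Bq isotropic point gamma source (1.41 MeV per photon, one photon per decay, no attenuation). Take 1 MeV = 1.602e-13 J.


psi = A * E * 1.602e-13 / (4*pi*r^2)
psi = 3.8161e+11 * 1.41 * 1.602e-13 / (4*pi*6.0^2)
psi = 1.9054e-04 W/m^2

1.9054e-04


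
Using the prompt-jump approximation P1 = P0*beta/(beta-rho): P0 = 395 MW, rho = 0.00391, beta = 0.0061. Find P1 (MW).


P1/P0 = beta / (beta - rho)
P1/P0 = 0.0061 / (0.0061 - 0.00391) = 2.785388
P1 = 395 * 2.785388 = 1100.2 MW

1100.2


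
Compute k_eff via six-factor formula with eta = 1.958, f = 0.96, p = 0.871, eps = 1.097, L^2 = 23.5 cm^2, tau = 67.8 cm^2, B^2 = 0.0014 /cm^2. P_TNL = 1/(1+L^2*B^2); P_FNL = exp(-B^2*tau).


k_inf = eta*f*p*eps = 1.958*0.96*0.871*1.097 = 1.796010
P_TNL = 1/(1 + L^2*B^2) = 1/(1 + 23.5*0.0014) = 0.9681479
P_FNL = exp(-B^2*tau) = exp(-0.0014*67.8) = 0.9094457
k_eff = k_inf * P_TNL * P_FNL = 1.796010 * 0.9681479 * 0.9094457
k_eff = 1.5813

1.5813


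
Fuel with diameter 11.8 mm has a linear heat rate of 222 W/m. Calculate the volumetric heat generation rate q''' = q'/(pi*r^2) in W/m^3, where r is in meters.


r = D / 2 / 1000 = 11.8 / 2 / 1000 = 0.0059 m
q''' = q' / (pi * r^2)
q''' = 222 / (pi * 0.0059^2)
q''' = 2.0300e+06 W/m^3

2.0300e+06


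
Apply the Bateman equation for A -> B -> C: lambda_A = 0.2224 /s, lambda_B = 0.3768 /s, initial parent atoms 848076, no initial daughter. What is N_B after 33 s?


N_B(t) = lambda_A * N_A0 / (lambda_B - lambda_A) * [exp(-lambda_A*t) - exp(-lambda_B*t)]
exp(-0.2224*33) = 6.495700e-04; exp(-0.3768*33) = 3.979318e-06
N_B = 0.2224 * 848076 / (0.3768 - 0.2224) * (6.495700e-04 - 3.979318e-06)
N_B = 788.64

788.64


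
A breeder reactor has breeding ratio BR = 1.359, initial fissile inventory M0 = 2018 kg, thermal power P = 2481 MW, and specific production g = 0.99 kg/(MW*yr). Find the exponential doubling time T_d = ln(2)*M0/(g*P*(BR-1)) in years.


Breeding gain G = BR - 1 = 1.359 - 1 = 0.359
Fissile production rate = g * P * G = 0.99 * 2481 * 0.359 = 881.77221 kg/yr
T_d = ln(2) * M0 / (g * P * G)
T_d = ln(2) * 2018 / 881.77221 = 1.5863 yr

1.5863


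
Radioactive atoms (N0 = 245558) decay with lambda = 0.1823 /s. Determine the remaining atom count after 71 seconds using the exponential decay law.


N = N0 * exp(-lambda * t)
N = 245558 * exp(-0.1823 * 71)
N = 0.58742

0.58742


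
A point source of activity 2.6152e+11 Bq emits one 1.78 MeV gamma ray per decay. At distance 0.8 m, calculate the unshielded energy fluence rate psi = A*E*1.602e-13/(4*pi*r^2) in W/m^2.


psi = A * E * 1.602e-13 / (4*pi*r^2)
psi = 2.6152e+11 * 1.78 * 1.602e-13 / (4*pi*0.8^2)
psi = 0.0092725 W/m^2

0.0092725


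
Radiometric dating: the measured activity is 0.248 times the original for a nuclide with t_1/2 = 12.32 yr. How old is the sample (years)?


lambda = ln(2) / t_half = ln(2) / 12.32 = 0.05626195 /yr
t = -ln(A/A0) / lambda
t = -ln(0.248) / 0.05626195
t = 24.783 yr

24.783


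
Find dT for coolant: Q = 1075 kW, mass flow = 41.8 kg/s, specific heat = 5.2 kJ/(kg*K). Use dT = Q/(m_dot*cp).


dT = Q / (m_dot * cp)
dT = 1075 / (41.8 * 5.2)
dT = 4.9457 C

4.9457


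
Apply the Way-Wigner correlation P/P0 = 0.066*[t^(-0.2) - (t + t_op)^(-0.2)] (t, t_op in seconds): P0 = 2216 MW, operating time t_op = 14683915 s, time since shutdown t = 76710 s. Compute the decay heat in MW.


P/P0 = 0.066 * [t^(-0.2) - (t + t_op)^(-0.2)]
P/P0 = 0.066 * [76710^(-0.2) - (76710 + 14683915)^(-0.2)]
P/P0 = 0.066 * [0.1054459 - 0.03682808] = 0.004528776
P = 2216 * 0.004528776 = 10.036 MW

10.036


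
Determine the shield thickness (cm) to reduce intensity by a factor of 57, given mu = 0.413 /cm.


x = ln(factor) / mu
x = ln(57) / 0.413
x = 9.7895 cm

9.7895


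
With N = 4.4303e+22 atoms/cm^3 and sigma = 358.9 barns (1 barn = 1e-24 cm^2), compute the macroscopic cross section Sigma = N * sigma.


Sigma = N * sigma_barns * 1e-24
Sigma = 4.4303e+22 * 358.9 * 1e-24
Sigma = 15.900 /cm

15.900


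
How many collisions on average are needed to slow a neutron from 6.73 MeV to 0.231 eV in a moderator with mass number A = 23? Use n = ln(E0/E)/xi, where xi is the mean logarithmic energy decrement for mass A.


xi = 1 + (A-1)^2/(2A)*ln((A-1)/(A+1)) = 0.08448899 (for A = 23)
n = ln(E0/E) / xi
n = ln(6.73e6 / 0.231) / 0.08448899
n = ln(2.913420e+07) / 0.08448899 = 203.43

203.43


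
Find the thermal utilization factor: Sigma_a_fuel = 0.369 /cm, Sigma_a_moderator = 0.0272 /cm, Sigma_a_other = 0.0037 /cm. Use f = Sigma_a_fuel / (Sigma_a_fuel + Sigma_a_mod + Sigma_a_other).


f = Sigma_a_fuel / (Sigma_a_fuel + Sigma_a_mod + Sigma_a_other)
f = 0.369 / (0.369 + 0.0272 + 0.0037)
f = 0.92273

0.92273


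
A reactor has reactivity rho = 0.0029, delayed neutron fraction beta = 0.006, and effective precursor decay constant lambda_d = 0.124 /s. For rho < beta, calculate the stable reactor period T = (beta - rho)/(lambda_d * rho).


T = (beta - rho) / (lambda_d * rho)
T = (0.006 - 0.0029) / (0.124 * 0.0029)
T = 8.6207 s

8.6207


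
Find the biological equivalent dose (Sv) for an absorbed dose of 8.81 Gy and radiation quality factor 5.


H = D * Q
H = 8.81 * 5
H = 44.050 Sv

44.050


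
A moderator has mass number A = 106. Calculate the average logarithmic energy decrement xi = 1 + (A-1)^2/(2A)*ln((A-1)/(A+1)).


xi = 1 + (A-1)^2/(2A) * ln((A-1)/(A+1))
xi = 1 + (106-1)^2/(2*106) * ln((106-1)/(106 +1))
xi = 0.018750

0.018750


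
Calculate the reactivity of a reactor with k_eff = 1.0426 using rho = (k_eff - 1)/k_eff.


rho = (k_eff - 1) / k_eff
rho = (1.0426 - 1) / 1.0426
rho = 0.040859

0.040859


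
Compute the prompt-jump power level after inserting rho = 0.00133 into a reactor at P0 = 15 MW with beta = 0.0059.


P1/P0 = beta / (beta - rho)
P1/P0 = 0.0059 / (0.0059 - 0.00133) = 1.291028
P1 = 15 * 1.291028 = 19.365 MW

19.365


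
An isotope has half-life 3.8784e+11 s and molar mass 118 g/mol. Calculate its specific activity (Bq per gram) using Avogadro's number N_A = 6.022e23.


lambda = ln(2) / t_half = ln(2) / 3.8784e+11 = 1.787199e-12 /s
SA = lambda * N_A / M
SA = 1.787199e-12 * 6.022e23 / 118
SA = 9.1208e+09 Bq/g

9.1208e+09


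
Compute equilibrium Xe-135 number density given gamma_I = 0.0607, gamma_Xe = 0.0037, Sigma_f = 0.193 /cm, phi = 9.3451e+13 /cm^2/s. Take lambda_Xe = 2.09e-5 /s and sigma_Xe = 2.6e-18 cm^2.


Xe_eq = (gamma_I + gamma_Xe) * Sigma_f * phi / (lambda_Xe + sigma_Xe * phi)
Numerator = (0.0607 + 0.0037) * 0.193 * 9.3451e+13 = 1.161521e+12
Denominator = 2.09e-5 + 2.6e-18 * 9.3451e+13 = 2.638726e-04
Xe_eq = 1.161521e+12 / 2.638726e-04 = 4.4018e+15 /cm^3

4.4018e+15


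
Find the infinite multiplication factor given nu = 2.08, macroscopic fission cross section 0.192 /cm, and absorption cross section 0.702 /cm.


k_inf = nu * Sigma_f / Sigma_a
k_inf = 2.08 * 0.192 / 0.702
k_inf = 0.56889

0.56889


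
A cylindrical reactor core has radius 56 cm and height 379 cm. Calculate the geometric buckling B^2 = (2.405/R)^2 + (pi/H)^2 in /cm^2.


B^2 = (2.405/R)^2 + (pi/H)^2
B^2 = (2.405/56)^2 + (pi/379)^2
B^2 = 0.0019131 /cm^2

0.0019131


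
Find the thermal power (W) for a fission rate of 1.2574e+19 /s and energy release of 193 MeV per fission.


P = fission_rate * E_MeV * 1.602e-13
P = 1.2574e+19 * 193 * 1.602e-13
P = 3.8877e+08 W

3.8877e+08


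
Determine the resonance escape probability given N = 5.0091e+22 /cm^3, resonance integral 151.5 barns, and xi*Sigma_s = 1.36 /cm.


p = exp(-N * I * 1e-24 / (xi*Sigma_s))
p = exp(-5.0091e+22 * 151.5 * 1e-24 / 1.36)
p = 0.0037726

0.0037726


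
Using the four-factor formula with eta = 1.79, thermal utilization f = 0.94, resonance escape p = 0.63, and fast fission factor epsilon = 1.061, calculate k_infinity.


k_inf = eta * f * p * epsilon
k_inf = 1.79 * 0.94 * 0.63 * 1.061
k_inf = 1.1247

1.1247


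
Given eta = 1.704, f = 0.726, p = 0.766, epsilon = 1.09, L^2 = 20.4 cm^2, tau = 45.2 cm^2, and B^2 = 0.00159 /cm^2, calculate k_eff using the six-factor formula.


k_inf = eta*f*p*eps = 1.704*0.726*0.766*1.09 = 1.032908
P_TNL = 1/(1 + L^2*B^2) = 1/(1 + 20.4*0.00159) = 0.9685830
P_FNL = exp(-B^2*tau) = exp(-0.00159*45.2) = 0.9306537
k_eff = k_inf * P_TNL * P_FNL = 1.032908 * 0.9685830 * 0.9306537
k_eff = 0.93108

0.93108


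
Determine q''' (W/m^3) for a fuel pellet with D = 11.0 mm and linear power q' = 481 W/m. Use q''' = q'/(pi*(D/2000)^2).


r = D / 2 / 1000 = 11.0 / 2 / 1000 = 0.0055 m
q''' = q' / (pi * r^2)
q''' = 481 / (pi * 0.0055^2)
q''' = 5.0614e+06 W/m^3

5.0614e+06


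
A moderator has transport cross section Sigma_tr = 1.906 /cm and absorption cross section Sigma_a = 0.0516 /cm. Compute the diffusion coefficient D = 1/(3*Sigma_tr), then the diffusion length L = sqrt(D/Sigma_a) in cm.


D = 1 / (3 * Sigma_tr) = 1 / (3 * 1.906) = 0.1748863 cm
L = sqrt(D / Sigma_a)
L = sqrt(0.1748863 / 0.0516)
L = 1.8410 cm

1.8410


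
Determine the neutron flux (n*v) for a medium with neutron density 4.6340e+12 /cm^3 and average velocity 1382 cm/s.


phi = n * v
phi = 4.6340e+12 * 1382
phi = 6.4042e+15 /cm^2/s

6.4042e+15


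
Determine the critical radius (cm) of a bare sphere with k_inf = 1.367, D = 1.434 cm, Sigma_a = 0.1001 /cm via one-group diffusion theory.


L^2 = D / Sigma_a = 1.434 / 0.1001 = 14.32567 cm^2
B_m^2 = (k_inf - 1) / L^2 = (1.367 - 1) / 14.32567 = 0.02561835 /cm^2
For a bare sphere: B_g = pi/R, so R_c = pi / sqrt(B_m^2)
R_c = pi / sqrt(0.02561835) = 19.628 cm

19.628


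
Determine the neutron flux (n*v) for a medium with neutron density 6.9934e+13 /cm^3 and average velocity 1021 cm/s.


phi = n * v
phi = 6.9934e+13 * 1021
phi = 7.1403e+16 /cm^2/s

7.1403e+16


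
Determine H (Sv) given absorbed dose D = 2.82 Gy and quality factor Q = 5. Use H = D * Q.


H = D * Q
H = 2.82 * 5
H = 14.100 Sv

14.100


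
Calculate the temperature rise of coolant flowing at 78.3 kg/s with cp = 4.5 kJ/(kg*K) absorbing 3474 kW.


dT = Q / (m_dot * cp)
dT = 3474 / (78.3 * 4.5)
dT = 9.8595 C

9.8595


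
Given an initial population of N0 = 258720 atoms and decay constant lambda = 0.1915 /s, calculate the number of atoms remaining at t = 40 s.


N = N0 * exp(-lambda * t)
N = 258720 * exp(-0.1915 * 40)
N = 121.94

121.94


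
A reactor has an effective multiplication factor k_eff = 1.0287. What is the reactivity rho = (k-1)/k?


rho = (k_eff - 1) / k_eff
rho = (1.0287 - 1) / 1.0287
rho = 0.027899

0.027899


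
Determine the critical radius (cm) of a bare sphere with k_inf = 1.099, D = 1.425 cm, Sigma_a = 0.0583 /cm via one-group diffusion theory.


L^2 = D / Sigma_a = 1.425 / 0.0583 = 24.44254 cm^2
B_m^2 = (k_inf - 1) / L^2 = (1.099 - 1) / 24.44254 = 0.004050316 /cm^2
For a bare sphere: B_g = pi/R, so R_c = pi / sqrt(B_m^2)
R_c = pi / sqrt(0.004050316) = 49.363 cm

49.363


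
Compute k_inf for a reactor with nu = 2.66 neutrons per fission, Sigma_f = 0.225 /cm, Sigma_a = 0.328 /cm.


k_inf = nu * Sigma_f / Sigma_a
k_inf = 2.66 * 0.225 / 0.328
k_inf = 1.8247

1.8247


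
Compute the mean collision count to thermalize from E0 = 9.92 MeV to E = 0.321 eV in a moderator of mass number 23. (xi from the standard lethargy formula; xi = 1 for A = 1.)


xi = 1 + (A-1)^2/(2A)*ln((A-1)/(A+1)) = 0.08448899 (for A = 23)
n = ln(E0/E) / xi
n = ln(9.92e6 / 0.321) / 0.08448899
n = ln(3.090343e+07) / 0.08448899 = 204.13

204.13


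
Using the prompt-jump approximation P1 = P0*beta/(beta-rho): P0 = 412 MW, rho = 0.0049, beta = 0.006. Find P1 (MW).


P1/P0 = beta / (beta - rho)
P1/P0 = 0.006 / (0.006 - 0.0049) = 5.454545
P1 = 412 * 5.454545 = 2247.3 MW

2247.3


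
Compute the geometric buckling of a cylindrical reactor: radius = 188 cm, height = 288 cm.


B^2 = (2.405/R)^2 + (pi/H)^2
B^2 = (2.405/188)^2 + (pi/288)^2
B^2 = 2.8264e-04 /cm^2

2.8264e-04


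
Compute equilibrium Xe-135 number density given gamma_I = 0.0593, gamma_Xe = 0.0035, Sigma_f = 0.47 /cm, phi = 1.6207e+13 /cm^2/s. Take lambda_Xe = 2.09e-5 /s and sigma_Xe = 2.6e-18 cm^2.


Xe_eq = (gamma_I + gamma_Xe) * Sigma_f * phi / (lambda_Xe + sigma_Xe * phi)
Numerator = (0.0593 + 0.0035) * 0.47 * 1.6207e+13 = 4.783658e+11
Denominator = 2.09e-5 + 2.6e-18 * 1.6207e+13 = 6.303820e-05
Xe_eq = 4.783658e+11 / 6.303820e-05 = 7.5885e+15 /cm^3

7.5885e+15


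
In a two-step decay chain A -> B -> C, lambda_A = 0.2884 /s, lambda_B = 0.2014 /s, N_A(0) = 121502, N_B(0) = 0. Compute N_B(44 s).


N_B(t) = lambda_A * N_A0 / (lambda_B - lambda_A) * [exp(-lambda_A*t) - exp(-lambda_B*t)]
exp(-0.2884*44) = 3.083023e-06; exp(-0.2014*44) = 1.417281e-04
N_B = 0.2884 * 121502 / (0.2014 - 0.2884) * (3.083023e-06 - 1.417281e-04)
N_B = 55.842

55.842


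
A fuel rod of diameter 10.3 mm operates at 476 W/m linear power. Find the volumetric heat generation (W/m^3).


r = D / 2 / 1000 = 10.3 / 2 / 1000 = 0.00515 m
q''' = q' / (pi * r^2)
q''' = 476 / (pi * 0.00515^2)
q''' = 5.7127e+06 W/m^3

5.7127e+06


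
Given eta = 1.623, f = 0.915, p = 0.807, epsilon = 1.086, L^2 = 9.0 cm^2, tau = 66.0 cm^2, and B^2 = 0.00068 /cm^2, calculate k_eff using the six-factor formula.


k_inf = eta*f*p*eps = 1.623*0.915*0.807*1.086 = 1.301496
P_TNL = 1/(1 + L^2*B^2) = 1/(1 + 9.0*0.00068) = 0.9939172
P_FNL = exp(-B^2*tau) = exp(-0.00068*66.0) = 0.9561122
k_eff = k_inf * P_TNL * P_FNL = 1.301496 * 0.9939172 * 0.9561122
k_eff = 1.2368

1.2368


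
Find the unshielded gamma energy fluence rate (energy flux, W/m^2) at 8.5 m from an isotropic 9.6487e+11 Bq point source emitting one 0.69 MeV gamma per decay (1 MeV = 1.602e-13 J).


psi = A * E * 1.602e-13 / (4*pi*r^2)
psi = 9.6487e+11 * 0.69 * 1.602e-13 / (4*pi*8.5^2)
psi = 1.1747e-04 W/m^2

1.1747e-04


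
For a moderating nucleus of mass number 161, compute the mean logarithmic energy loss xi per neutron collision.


xi = 1 + (A-1)^2/(2A) * ln((A-1)/(A+1))
xi = 1 + (161-1)^2/(2*161) * ln((161-1)/(161 +1))
xi = 0.012371

0.012371


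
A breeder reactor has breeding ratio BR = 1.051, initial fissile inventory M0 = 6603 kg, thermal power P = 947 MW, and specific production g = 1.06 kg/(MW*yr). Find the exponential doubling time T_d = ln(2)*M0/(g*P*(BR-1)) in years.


Breeding gain G = BR - 1 = 1.051 - 1 = 0.051
Fissile production rate = g * P * G = 1.06 * 947 * 0.051 = 51.19482 kg/yr
T_d = ln(2) * M0 / (g * P * G)
T_d = ln(2) * 6603 / 51.19482 = 89.401 yr

89.401


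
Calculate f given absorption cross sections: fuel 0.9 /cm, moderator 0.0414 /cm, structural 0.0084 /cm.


f = Sigma_a_fuel / (Sigma_a_fuel + Sigma_a_mod + Sigma_a_other)
f = 0.9 / (0.9 + 0.0414 + 0.0084)
f = 0.94757

0.94757


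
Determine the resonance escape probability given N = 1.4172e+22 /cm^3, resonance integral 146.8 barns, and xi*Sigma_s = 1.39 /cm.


p = exp(-N * I * 1e-24 / (xi*Sigma_s))
p = exp(-1.4172e+22 * 146.8 * 1e-24 / 1.39)
p = 0.22386

0.22386


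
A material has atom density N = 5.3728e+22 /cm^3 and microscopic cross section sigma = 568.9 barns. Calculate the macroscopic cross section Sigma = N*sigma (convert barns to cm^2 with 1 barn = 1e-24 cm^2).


Sigma = N * sigma_barns * 1e-24
Sigma = 5.3728e+22 * 568.9 * 1e-24
Sigma = 30.566 /cm

30.566


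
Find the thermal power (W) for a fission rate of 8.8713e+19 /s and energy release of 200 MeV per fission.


P = fission_rate * E_MeV * 1.602e-13
P = 8.8713e+19 * 200 * 1.602e-13
P = 2.8424e+09 W

2.8424e+09


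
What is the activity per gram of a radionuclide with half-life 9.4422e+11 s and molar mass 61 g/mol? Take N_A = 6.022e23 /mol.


lambda = ln(2) / t_half = ln(2) / 9.4422e+11 = 7.340950e-13 /s
SA = lambda * N_A / M
SA = 7.340950e-13 * 6.022e23 / 61
SA = 7.2471e+09 Bq/g

7.2471e+09


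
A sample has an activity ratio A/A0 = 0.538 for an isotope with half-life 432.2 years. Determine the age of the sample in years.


lambda = ln(2) / t_half = ln(2) / 432.2 = 0.001603765 /yr
t = -ln(A/A0) / lambda
t = -ln(0.538) / 0.001603765
t = 386.53 yr

386.53


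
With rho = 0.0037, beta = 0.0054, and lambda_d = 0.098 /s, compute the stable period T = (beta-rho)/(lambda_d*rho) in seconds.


T = (beta - rho) / (lambda_d * rho)
T = (0.0054 - 0.0037) / (0.098 * 0.0037)
T = 4.6884 s

4.6884


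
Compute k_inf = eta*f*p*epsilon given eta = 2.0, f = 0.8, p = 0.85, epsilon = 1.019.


k_inf = eta * f * p * epsilon
k_inf = 2.0 * 0.8 * 0.85 * 1.019
k_inf = 1.3858

1.3858


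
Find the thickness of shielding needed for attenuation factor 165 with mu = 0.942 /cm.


x = ln(factor) / mu
x = ln(165) / 0.942
x = 5.4203 cm

5.4203


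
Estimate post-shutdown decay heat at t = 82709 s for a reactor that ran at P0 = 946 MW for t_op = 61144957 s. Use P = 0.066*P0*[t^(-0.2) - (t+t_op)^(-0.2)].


P/P0 = 0.066 * [t^(-0.2) - (t + t_op)^(-0.2)]
P/P0 = 0.066 * [82709^(-0.2) - (82709 + 61144957)^(-0.2)]
P/P0 = 0.066 * [0.1038698 - 0.02770834] = 0.005026656
P = 946 * 0.005026656 = 4.7552 MW

4.7552


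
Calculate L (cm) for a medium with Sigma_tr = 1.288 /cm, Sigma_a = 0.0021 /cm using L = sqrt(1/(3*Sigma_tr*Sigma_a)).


D = 1 / (3 * Sigma_tr) = 1 / (3 * 1.288) = 0.2587992 cm
L = sqrt(D / Sigma_a)
L = sqrt(0.2587992 / 0.0021)
L = 11.101 cm

11.101


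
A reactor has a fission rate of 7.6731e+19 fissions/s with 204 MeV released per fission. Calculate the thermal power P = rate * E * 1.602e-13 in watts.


P = fission_rate * E_MeV * 1.602e-13
P = 7.6731e+19 * 204 * 1.602e-13
P = 2.5076e+09 W

2.5076e+09


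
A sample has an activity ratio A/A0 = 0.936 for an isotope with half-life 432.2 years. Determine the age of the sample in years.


lambda = ln(2) / t_half = ln(2) / 432.2 = 0.001603765 /yr
t = -ln(A/A0) / lambda
t = -ln(0.936) / 0.001603765
t = 41.240 yr

41.240


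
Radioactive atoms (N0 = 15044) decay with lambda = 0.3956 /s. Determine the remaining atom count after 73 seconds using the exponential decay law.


N = N0 * exp(-lambda * t)
N = 15044 * exp(-0.3956 * 73)
N = 4.3198e-09

4.3198e-09


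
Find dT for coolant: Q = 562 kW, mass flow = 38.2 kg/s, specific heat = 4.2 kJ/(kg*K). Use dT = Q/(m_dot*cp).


dT = Q / (m_dot * cp)
dT = 562 / (38.2 * 4.2)
dT = 3.5029 C

3.5029


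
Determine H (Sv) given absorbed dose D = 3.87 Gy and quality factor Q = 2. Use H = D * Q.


H = D * Q
H = 3.87 * 2
H = 7.7400 Sv

7.7400


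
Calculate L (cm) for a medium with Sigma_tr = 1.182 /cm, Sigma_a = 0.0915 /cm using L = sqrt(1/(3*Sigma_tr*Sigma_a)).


D = 1 / (3 * Sigma_tr) = 1 / (3 * 1.182) = 0.2820079 cm
L = sqrt(D / Sigma_a)
L = sqrt(0.2820079 / 0.0915)
L = 1.7556 cm

1.7556


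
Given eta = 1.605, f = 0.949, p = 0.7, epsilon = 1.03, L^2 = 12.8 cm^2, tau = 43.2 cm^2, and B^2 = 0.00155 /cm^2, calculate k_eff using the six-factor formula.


k_inf = eta*f*p*eps = 1.605*0.949*0.7*1.03 = 1.098188
P_TNL = 1/(1 + L^2*B^2) = 1/(1 + 12.8*0.00155) = 0.9805460
P_FNL = exp(-B^2*tau) = exp(-0.00155*43.2) = 0.9352326
k_eff = k_inf * P_TNL * P_FNL = 1.098188 * 0.9805460 * 0.9352326
k_eff = 1.0071

1.0071


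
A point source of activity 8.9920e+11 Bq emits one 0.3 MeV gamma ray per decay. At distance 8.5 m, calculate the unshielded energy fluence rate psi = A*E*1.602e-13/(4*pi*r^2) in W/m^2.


psi = A * E * 1.602e-13 / (4*pi*r^2)
psi = 8.9920e+11 * 0.3 * 1.602e-13 / (4*pi*8.5^2)
psi = 4.7598e-05 W/m^2

4.7598e-05


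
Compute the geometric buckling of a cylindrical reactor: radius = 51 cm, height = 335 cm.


B^2 = (2.405/R)^2 + (pi/H)^2
B^2 = (2.405/51)^2 + (pi/335)^2
B^2 = 0.0023117 /cm^2

0.0023117


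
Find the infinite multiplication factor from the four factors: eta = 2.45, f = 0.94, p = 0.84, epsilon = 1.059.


k_inf = eta * f * p * epsilon
k_inf = 2.45 * 0.94 * 0.84 * 1.059
k_inf = 2.0487

2.0487


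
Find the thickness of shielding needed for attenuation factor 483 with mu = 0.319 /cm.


x = ln(factor) / mu
x = ln(483) / 0.319
x = 19.373 cm

19.373


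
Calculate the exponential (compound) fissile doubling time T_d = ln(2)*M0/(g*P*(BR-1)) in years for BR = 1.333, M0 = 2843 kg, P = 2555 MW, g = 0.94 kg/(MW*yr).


Breeding gain G = BR - 1 = 1.333 - 1 = 0.333
Fissile production rate = g * P * G = 0.94 * 2555 * 0.333 = 799.7661 kg/yr
T_d = ln(2) * M0 / (g * P * G)
T_d = ln(2) * 2843 / 799.7661 = 2.4640 yr

2.4640


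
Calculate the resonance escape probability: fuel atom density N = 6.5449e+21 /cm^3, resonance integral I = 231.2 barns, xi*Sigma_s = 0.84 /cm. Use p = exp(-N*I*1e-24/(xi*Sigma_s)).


p = exp(-N * I * 1e-24 / (xi*Sigma_s))
p = exp(-6.5449e+21 * 231.2 * 1e-24 / 0.84)
p = 0.16507

0.16507


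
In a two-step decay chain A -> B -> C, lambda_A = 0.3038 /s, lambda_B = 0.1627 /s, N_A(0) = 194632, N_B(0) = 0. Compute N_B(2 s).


N_B(t) = lambda_A * N_A0 / (lambda_B - lambda_A) * [exp(-lambda_A*t) - exp(-lambda_B*t)]
exp(-0.3038*2) = 0.5446565; exp(-0.1627*2) = 0.7222384
N_B = 0.3038 * 194632 / (0.1627 - 0.3038) * (0.5446565 - 0.7222384)
N_B = 74417

74417


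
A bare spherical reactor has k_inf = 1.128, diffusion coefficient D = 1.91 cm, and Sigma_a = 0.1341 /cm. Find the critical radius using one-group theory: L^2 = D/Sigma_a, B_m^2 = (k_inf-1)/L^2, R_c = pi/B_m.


L^2 = D / Sigma_a = 1.91 / 0.1341 = 14.24310 cm^2
B_m^2 = (k_inf - 1) / L^2 = (1.128 - 1) / 14.24310 = 0.008986808 /cm^2
For a bare sphere: B_g = pi/R, so R_c = pi / sqrt(B_m^2)
R_c = pi / sqrt(0.008986808) = 33.140 cm

33.140


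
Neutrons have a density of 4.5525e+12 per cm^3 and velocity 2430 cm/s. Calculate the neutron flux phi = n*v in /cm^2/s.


phi = n * v
phi = 4.5525e+12 * 2430
phi = 1.1063e+16 /cm^2/s

1.1063e+16


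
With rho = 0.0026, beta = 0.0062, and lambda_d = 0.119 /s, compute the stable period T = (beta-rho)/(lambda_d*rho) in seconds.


T = (beta - rho) / (lambda_d * rho)
T = (0.0062 - 0.0026) / (0.119 * 0.0026)
T = 11.635 s

11.635


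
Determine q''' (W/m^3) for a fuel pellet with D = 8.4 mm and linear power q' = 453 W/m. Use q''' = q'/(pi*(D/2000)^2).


r = D / 2 / 1000 = 8.4 / 2 / 1000 = 0.0042 m
q''' = q' / (pi * r^2)
q''' = 453 / (pi * 0.0042^2)
q''' = 8.1743e+06 W/m^3

8.1743e+06


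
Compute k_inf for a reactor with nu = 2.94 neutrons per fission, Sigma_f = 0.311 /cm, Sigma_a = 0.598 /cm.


k_inf = nu * Sigma_f / Sigma_a
k_inf = 2.94 * 0.311 / 0.598
k_inf = 1.5290

1.5290


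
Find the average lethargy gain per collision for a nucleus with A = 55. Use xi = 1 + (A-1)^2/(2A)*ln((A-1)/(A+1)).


xi = 1 + (A-1)^2/(2A) * ln((A-1)/(A+1))
xi = 1 + (55-1)^2/(2*55) * ln((55-1)/(55 +1))
xi = 0.035927

0.035927


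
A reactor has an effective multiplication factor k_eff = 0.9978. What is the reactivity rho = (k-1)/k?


rho = (k_eff - 1) / k_eff
rho = (0.9978 - 1) / 0.9978
rho = -0.0022049

-0.0022049


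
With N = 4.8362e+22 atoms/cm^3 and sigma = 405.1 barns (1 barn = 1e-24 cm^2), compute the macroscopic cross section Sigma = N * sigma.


Sigma = N * sigma_barns * 1e-24
Sigma = 4.8362e+22 * 405.1 * 1e-24
Sigma = 19.591 /cm

19.591


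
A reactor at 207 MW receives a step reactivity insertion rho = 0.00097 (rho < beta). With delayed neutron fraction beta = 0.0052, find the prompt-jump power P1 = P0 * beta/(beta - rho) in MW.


P1/P0 = beta / (beta - rho)
P1/P0 = 0.0052 / (0.0052 - 0.00097) = 1.229314
P1 = 207 * 1.229314 = 254.47 MW

254.47


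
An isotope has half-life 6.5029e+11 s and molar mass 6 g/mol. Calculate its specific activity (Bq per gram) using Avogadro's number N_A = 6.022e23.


lambda = ln(2) / t_half = ln(2) / 6.5029e+11 = 1.065905e-12 /s
SA = lambda * N_A / M
SA = 1.065905e-12 * 6.022e23 / 6
SA = 1.0698e+11 Bq/g

1.0698e+11


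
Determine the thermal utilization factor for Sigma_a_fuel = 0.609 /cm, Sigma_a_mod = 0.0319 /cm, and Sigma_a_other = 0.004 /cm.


f = Sigma_a_fuel / (Sigma_a_fuel + Sigma_a_mod + Sigma_a_other)
f = 0.609 / (0.609 + 0.0319 + 0.004)
f = 0.94433

0.94433


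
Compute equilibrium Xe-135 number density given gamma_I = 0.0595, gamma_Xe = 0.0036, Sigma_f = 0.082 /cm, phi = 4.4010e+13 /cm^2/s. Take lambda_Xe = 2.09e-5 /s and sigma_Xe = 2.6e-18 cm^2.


Xe_eq = (gamma_I + gamma_Xe) * Sigma_f * phi / (lambda_Xe + sigma_Xe * phi)
Numerator = (0.0595 + 0.0036) * 0.082 * 4.4010e+13 = 2.277165e+11
Denominator = 2.09e-5 + 2.6e-18 * 4.4010e+13 = 1.353260e-04
Xe_eq = 2.277165e+11 / 1.353260e-04 = 1.6827e+15 /cm^3

1.6827e+15


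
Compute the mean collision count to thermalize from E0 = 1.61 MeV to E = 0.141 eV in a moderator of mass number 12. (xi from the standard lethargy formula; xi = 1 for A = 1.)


xi = 1 + (A-1)^2/(2A)*ln((A-1)/(A+1)) = 0.1577690 (for A = 12)
n = ln(E0/E) / xi
n = ln(1.61e6 / 0.141) / 0.1577690
n = ln(1.141844e+07) / 0.1577690 = 103.00

103.00


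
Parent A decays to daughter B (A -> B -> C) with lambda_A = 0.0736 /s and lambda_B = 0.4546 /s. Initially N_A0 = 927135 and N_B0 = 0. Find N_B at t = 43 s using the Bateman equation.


N_B(t) = lambda_A * N_A0 / (lambda_B - lambda_A) * [exp(-lambda_A*t) - exp(-lambda_B*t)]
exp(-0.0736*43) = 0.04222259; exp(-0.4546*43) = 3.239652e-09
N_B = 0.0736 * 927135 / (0.4546 - 0.0736) * (0.04222259 - 3.239652e-09)
N_B = 7562.1

7562.1


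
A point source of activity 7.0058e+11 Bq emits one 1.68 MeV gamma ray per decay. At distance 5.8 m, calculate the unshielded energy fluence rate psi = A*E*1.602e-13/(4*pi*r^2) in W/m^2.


psi = A * E * 1.602e-13 / (4*pi*r^2)
psi = 7.0058e+11 * 1.68 * 1.602e-13 / (4*pi*5.8^2)
psi = 4.4603e-04 W/m^2

4.4603e-04


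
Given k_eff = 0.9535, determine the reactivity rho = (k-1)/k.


rho = (k_eff - 1) / k_eff
rho = (0.9535 - 1) / 0.9535
rho = -0.048768

-0.048768


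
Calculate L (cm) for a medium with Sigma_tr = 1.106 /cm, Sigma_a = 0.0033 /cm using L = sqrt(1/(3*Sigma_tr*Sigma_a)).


D = 1 / (3 * Sigma_tr) = 1 / (3 * 1.106) = 0.3013864 cm
L = sqrt(D / Sigma_a)
L = sqrt(0.3013864 / 0.0033)
L = 9.5566 cm

9.5566


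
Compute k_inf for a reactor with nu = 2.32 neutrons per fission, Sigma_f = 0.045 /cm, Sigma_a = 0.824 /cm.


k_inf = nu * Sigma_f / Sigma_a
k_inf = 2.32 * 0.045 / 0.824
k_inf = 0.12670

0.12670


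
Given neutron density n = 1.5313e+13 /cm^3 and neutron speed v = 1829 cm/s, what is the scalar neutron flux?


phi = n * v
phi = 1.5313e+13 * 1829
phi = 2.8007e+16 /cm^2/s

2.8007e+16


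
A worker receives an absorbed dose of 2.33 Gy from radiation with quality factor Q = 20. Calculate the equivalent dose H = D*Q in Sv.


H = D * Q
H = 2.33 * 20
H = 46.600 Sv

46.600


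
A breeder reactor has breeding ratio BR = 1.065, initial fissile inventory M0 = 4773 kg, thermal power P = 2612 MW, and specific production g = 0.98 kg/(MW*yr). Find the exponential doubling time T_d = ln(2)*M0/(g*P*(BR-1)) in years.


Breeding gain G = BR - 1 = 1.065 - 1 = 0.065
Fissile production rate = g * P * G = 0.98 * 2612 * 0.065 = 166.3844 kg/yr
T_d = ln(2) * M0 / (g * P * G)
T_d = ln(2) * 4773 / 166.3844 = 19.884 yr

19.884


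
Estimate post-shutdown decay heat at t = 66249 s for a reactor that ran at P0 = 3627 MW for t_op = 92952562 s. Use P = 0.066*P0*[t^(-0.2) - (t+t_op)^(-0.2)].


P/P0 = 0.066 * [t^(-0.2) - (t + t_op)^(-0.2)]
P/P0 = 0.066 * [66249^(-0.2) - (66249 + 92952562)^(-0.2)]
P/P0 = 0.066 * [0.1085836 - 0.02548507] = 0.005484503
P = 3627 * 0.005484503 = 19.892 MW

19.892


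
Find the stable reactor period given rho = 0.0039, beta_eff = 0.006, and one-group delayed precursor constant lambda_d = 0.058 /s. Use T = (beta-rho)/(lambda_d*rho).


T = (beta - rho) / (lambda_d * rho)
T = (0.006 - 0.0039) / (0.058 * 0.0039)
T = 9.2838 s

9.2838


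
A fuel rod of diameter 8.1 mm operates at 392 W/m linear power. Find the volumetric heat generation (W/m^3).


r = D / 2 / 1000 = 8.1 / 2 / 1000 = 0.00405 m
q''' = q' / (pi * r^2)
q''' = 392 / (pi * 0.00405^2)
q''' = 7.6072e+06 W/m^3

7.6072e+06


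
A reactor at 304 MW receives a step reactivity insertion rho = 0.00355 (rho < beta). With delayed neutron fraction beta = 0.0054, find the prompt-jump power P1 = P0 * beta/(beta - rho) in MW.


P1/P0 = beta / (beta - rho)
P1/P0 = 0.0054 / (0.0054 - 0.00355) = 2.918919
P1 = 304 * 2.918919 = 887.35 MW

887.35


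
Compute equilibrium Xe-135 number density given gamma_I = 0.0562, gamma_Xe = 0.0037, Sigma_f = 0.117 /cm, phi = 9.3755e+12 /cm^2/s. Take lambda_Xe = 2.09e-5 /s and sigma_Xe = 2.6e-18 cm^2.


Xe_eq = (gamma_I + gamma_Xe) * Sigma_f * phi / (lambda_Xe + sigma_Xe * phi)
Numerator = (0.0562 + 0.0037) * 0.117 * 9.3755e+12 = 6.570632e+10
Denominator = 2.09e-5 + 2.6e-18 * 9.3755e+12 = 4.527630e-05
Xe_eq = 6.570632e+10 / 4.527630e-05 = 1.4512e+15 /cm^3

1.4512e+15


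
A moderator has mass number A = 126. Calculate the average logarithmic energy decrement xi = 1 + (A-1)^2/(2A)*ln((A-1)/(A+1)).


xi = 1 + (A-1)^2/(2A) * ln((A-1)/(A+1))
xi = 1 + (126-1)^2/(2*126) * ln((126-1)/(126 +1))
xi = 0.015789

0.015789


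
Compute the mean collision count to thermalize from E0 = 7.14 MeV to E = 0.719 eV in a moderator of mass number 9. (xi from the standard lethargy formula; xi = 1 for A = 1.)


xi = 1 + (A-1)^2/(2A)*ln((A-1)/(A+1)) = 0.2066007 (for A = 9)
n = ln(E0/E) / xi
n = ln(7.14e6 / 0.719) / 0.2066007
n = ln(9.930459e+06) / 0.2066007 = 77.982

77.982


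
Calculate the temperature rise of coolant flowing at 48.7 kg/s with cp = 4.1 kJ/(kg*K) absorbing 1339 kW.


dT = Q / (m_dot * cp)
dT = 1339 / (48.7 * 4.1)
dT = 6.7061 C

6.7061


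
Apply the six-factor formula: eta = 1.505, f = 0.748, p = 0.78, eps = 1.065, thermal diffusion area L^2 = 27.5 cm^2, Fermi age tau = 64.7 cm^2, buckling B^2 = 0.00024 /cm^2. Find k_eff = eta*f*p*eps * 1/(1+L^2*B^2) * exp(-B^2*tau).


k_inf = eta*f*p*eps = 1.505*0.748*0.78*1.065 = 0.9351522
P_TNL = 1/(1 + L^2*B^2) = 1/(1 + 27.5*0.00024) = 0.9934433
P_FNL = exp(-B^2*tau) = exp(-0.00024*64.7) = 0.9845919
k_eff = k_inf * P_TNL * P_FNL = 0.9351522 * 0.9934433 * 0.9845919
k_eff = 0.91471

0.91471


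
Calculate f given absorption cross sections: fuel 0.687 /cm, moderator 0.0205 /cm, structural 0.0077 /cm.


f = Sigma_a_fuel / (Sigma_a_fuel + Sigma_a_mod + Sigma_a_other)
f = 0.687 / (0.687 + 0.0205 + 0.0077)
f = 0.96057

0.96057


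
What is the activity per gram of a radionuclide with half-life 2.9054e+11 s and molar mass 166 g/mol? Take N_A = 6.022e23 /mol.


lambda = ln(2) / t_half = ln(2) / 2.9054e+11 = 2.385720e-12 /s
SA = lambda * N_A / M
SA = 2.385720e-12 * 6.022e23 / 166
SA = 8.6547e+09 Bq/g

8.6547e+09


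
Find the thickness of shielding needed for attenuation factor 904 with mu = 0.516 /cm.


x = ln(factor) / mu
x = ln(904) / 0.516
x = 13.192 cm

13.192


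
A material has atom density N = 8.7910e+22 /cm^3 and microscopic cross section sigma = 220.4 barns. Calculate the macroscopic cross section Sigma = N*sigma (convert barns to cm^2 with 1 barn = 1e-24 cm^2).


Sigma = N * sigma_barns * 1e-24
Sigma = 8.7910e+22 * 220.4 * 1e-24
Sigma = 19.375 /cm

19.375


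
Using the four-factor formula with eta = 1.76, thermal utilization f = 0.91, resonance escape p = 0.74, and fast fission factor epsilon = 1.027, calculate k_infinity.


k_inf = eta * f * p * epsilon
k_inf = 1.76 * 0.91 * 0.74 * 1.027
k_inf = 1.2172

1.2172


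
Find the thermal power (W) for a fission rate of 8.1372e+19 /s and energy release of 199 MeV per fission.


P = fission_rate * E_MeV * 1.602e-13
P = 8.1372e+19 * 199 * 1.602e-13
P = 2.5941e+09 W

2.5941e+09


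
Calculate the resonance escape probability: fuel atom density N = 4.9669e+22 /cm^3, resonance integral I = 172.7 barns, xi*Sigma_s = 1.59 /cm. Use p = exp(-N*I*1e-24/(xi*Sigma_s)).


p = exp(-N * I * 1e-24 / (xi*Sigma_s))
p = exp(-4.9669e+22 * 172.7 * 1e-24 / 1.59)
p = 0.0045398

0.0045398


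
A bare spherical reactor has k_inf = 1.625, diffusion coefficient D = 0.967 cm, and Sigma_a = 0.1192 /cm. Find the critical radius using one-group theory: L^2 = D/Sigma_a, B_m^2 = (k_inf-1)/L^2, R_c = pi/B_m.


L^2 = D / Sigma_a = 0.967 / 0.1192 = 8.112416 cm^2
B_m^2 = (k_inf - 1) / L^2 = (1.625 - 1) / 8.112416 = 0.07704240 /cm^2
For a bare sphere: B_g = pi/R, so R_c = pi / sqrt(B_m^2)
R_c = pi / sqrt(0.07704240) = 11.318 cm

11.318


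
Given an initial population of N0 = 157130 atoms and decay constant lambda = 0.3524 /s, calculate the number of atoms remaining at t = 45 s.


N = N0 * exp(-lambda * t)
N = 157130 * exp(-0.3524 * 45)
N = 0.020381

0.020381


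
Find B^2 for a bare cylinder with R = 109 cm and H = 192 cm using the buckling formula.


B^2 = (2.405/R)^2 + (pi/H)^2
B^2 = (2.405/109)^2 + (pi/192)^2
B^2 = 7.5456e-04 /cm^2

7.5456e-04


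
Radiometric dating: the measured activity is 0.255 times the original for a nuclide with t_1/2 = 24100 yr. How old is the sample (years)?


lambda = ln(2) / t_half = ln(2) / 24100 = 2.876129e-05 /yr
t = -ln(A/A0) / lambda
t = -ln(0.255) / 2.876129e-05
t = 47511 yr

47511


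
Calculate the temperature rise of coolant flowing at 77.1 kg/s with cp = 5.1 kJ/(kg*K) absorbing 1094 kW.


dT = Q / (m_dot * cp)
dT = 1094 / (77.1 * 5.1)
dT = 2.7822 C

2.7822


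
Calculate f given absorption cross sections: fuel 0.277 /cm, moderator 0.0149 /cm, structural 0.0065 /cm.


f = Sigma_a_fuel / (Sigma_a_fuel + Sigma_a_mod + Sigma_a_other)
f = 0.277 / (0.277 + 0.0149 + 0.0065)
f = 0.92828

0.92828
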